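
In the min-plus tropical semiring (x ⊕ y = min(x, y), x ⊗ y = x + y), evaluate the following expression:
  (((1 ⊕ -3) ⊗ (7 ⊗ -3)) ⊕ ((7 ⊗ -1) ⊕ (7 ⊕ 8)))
(((1 ⊕ -3) ⊗ (7 ⊗ -3)) ⊕ ((7 ⊗ -1) ⊕ (7 ⊕ 8))) = 1

Expand innermost to outermost. Recall ⊕ takes the minimum of its arguments and ⊗ takes their sum. Working out the expression (((1 ⊕ -3) ⊗ (7 ⊗ -3)) ⊕ ((7 ⊗ -1) ⊕ (7 ⊕ 8))) gives 1.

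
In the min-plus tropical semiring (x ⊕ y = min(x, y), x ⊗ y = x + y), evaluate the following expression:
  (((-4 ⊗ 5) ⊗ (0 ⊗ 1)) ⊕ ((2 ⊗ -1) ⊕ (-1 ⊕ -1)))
(((-4 ⊗ 5) ⊗ (0 ⊗ 1)) ⊕ ((2 ⊗ -1) ⊕ (-1 ⊕ -1))) = -1

Expand innermost to outermost. Recall ⊕ takes the minimum of its arguments and ⊗ takes their sum. Working out the expression (((-4 ⊗ 5) ⊗ (0 ⊗ 1)) ⊕ ((2 ⊗ -1) ⊕ (-1 ⊕ -1))) gives -1.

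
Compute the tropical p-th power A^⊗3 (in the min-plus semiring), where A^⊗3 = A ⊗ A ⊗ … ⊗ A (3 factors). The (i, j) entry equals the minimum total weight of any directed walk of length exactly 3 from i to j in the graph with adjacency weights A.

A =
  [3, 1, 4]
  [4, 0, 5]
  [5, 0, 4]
A^⊗3 =
  [5, 1, 6]
  [4, 0, 5]
  [4, 0, 5]

Each entry (A^⊗3)_ij equals the minimum over all length-3 walks i = v_0 → v_1 → … → v_3 = j of Σ_t A[v_t][v_{t+1}]. For example, for (i, j) = (0, 2) we minimise over 9 possible intermediate vertex sequences; the minimum is 6, attained along the walk 0 → 1 → 1 → 2.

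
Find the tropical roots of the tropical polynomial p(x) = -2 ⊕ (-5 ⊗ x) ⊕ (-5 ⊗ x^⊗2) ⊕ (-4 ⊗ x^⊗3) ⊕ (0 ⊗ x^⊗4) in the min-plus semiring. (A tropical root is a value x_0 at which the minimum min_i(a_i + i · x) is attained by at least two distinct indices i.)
Roots: {-4, -1, 0, 3}

Each tropical root is a break point of the lower envelope of the lines y = a_i + i · x (there are 5 lines, with slopes 0, 1, ..., 4). Only the lines that attain the minimum somewhere contribute to roots; other lines are dominated. Here the surviving (envelope) indices are i = 4, i = 3, i = 2, i = 1, i = 0.
Intersections between consecutive envelope lines give the roots: for adjacent envelope indices i < j the intersection is x = (a_i − a_j) / (j − i). Reading off the sorted break points: {-4, -1, 0, 3}.
Verification: at each break x_0, at least two indices attain the minimum of min_i(a_i + i · x_0).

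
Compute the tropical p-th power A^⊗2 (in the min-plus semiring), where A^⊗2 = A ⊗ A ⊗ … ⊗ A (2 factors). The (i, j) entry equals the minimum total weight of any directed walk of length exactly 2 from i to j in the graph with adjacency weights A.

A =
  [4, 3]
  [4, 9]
A^⊗2 =
  [7, 7]
  [8, 7]

Each entry (A^⊗2)_ij equals the minimum over all length-2 walks i = v_0 → v_1 → … → v_2 = j of Σ_t A[v_t][v_{t+1}]. For example, for (i, j) = (0, 1) we minimise over 2 possible intermediate vertex sequences; the minimum is 7, attained along the walk 0 → 0 → 1.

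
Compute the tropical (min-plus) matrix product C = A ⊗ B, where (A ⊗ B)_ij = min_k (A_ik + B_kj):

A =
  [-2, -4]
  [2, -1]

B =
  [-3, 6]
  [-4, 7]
A ⊗ B =
  [-8, 3]
  [-5, 6]

Apply the min-plus product entry-by-entry:
  C[0][0] = min over k of (A[0][0] + B[0][0] = -2 + -3 = -5, A[0][1] + B[1][0] = -4 + -4 = -8) = -8 (attained at k = 1)
  C[0][1] = min over k of (A[0][0] + B[0][1] = -2 + 6 = 4, A[0][1] + B[1][1] = -4 + 7 = 3) = 3 (attained at k = 1)
  C[1][0] = min over k of (A[1][0] + B[0][0] = 2 + -3 = -1, A[1][1] + B[1][0] = -1 + -4 = -5) = -5 (attained at k = 1)
  C[1][1] = min over k of (A[1][0] + B[0][1] = 2 + 6 = 8, A[1][1] + B[1][1] = -1 + 7 = 6) = 6 (attained at k = 1)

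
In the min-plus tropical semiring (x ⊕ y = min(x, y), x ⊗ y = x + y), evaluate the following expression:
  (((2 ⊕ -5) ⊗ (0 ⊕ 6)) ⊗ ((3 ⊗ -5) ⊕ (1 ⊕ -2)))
(((2 ⊕ -5) ⊗ (0 ⊕ 6)) ⊗ ((3 ⊗ -5) ⊕ (1 ⊕ -2))) = -7

Expand innermost to outermost. Recall ⊕ takes the minimum of its arguments and ⊗ takes their sum. Working out the expression (((2 ⊕ -5) ⊗ (0 ⊕ 6)) ⊗ ((3 ⊗ -5) ⊕ (1 ⊕ -2))) gives -7.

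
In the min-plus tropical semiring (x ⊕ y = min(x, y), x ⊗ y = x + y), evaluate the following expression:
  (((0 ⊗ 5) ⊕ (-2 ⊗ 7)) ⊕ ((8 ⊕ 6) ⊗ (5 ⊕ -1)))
(((0 ⊗ 5) ⊕ (-2 ⊗ 7)) ⊕ ((8 ⊕ 6) ⊗ (5 ⊕ -1))) = 5

Expand innermost to outermost. Recall ⊕ takes the minimum of its arguments and ⊗ takes their sum. Working out the expression (((0 ⊗ 5) ⊕ (-2 ⊗ 7)) ⊕ ((8 ⊕ 6) ⊗ (5 ⊕ -1))) gives 5.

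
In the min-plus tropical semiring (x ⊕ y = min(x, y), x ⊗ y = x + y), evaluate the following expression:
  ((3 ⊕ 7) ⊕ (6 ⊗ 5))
((3 ⊕ 7) ⊕ (6 ⊗ 5)) = 3

Expand innermost to outermost. Recall ⊕ takes the minimum of its arguments and ⊗ takes their sum. Working out the expression ((3 ⊕ 7) ⊕ (6 ⊗ 5)) gives 3.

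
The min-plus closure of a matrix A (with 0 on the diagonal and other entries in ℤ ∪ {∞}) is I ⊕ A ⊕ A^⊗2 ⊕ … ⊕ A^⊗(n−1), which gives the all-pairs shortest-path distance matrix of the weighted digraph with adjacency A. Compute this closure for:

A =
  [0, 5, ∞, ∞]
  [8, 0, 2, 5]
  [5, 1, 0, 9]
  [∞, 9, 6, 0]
Closure =
  [0, 5, 7, 10]
  [7, 0, 2, 5]
  [5, 1, 0, 6]
  [11, 7, 6, 0]

This is the Floyd-Warshall all-pairs shortest-path computation. For each intermediate vertex k = 0, 1, …, 3, update dist[i][j] ← min(dist[i][j], dist[i][k] + dist[k][j]). The final matrix gives, for each (i, j), the minimum total weight of any directed path from i to j (possibly empty when i = j).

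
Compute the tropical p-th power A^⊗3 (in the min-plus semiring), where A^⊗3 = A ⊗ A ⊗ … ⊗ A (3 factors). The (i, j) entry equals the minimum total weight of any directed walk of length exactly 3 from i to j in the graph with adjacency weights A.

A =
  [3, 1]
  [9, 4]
A^⊗3 =
  [9, 7]
  [15, 12]

Each entry (A^⊗3)_ij equals the minimum over all length-3 walks i = v_0 → v_1 → … → v_3 = j of Σ_t A[v_t][v_{t+1}]. For example, for (i, j) = (0, 1) we minimise over 4 possible intermediate vertex sequences; the minimum is 7, attained along the walk 0 → 0 → 0 → 1.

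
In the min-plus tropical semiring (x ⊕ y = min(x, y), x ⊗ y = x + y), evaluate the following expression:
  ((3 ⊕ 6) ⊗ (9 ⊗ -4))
((3 ⊕ 6) ⊗ (9 ⊗ -4)) = 8

Expand innermost to outermost. Recall ⊕ takes the minimum of its arguments and ⊗ takes their sum. Working out the expression ((3 ⊕ 6) ⊗ (9 ⊗ -4)) gives 8.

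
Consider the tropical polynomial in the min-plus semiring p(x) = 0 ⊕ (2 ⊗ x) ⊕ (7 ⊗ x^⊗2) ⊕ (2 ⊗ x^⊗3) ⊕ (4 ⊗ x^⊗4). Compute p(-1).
p(-1) = -1

A tropical monomial a ⊗ x^⊗i evaluates to a + i · x. Evaluating each term at x = -1:
  Term 0 contributes 0 + 0 · -1 = 0
  Term 1 contributes 2 + 1 · -1 = 1
  Term 2 contributes 7 + 2 · -1 = 5
  Term 3 contributes 2 + 3 · -1 = -1
  Term 4 contributes 4 + 4 · -1 = 0
p(-1) = ⊕ of these = min[0, 1, 5, -1, 0] = -1.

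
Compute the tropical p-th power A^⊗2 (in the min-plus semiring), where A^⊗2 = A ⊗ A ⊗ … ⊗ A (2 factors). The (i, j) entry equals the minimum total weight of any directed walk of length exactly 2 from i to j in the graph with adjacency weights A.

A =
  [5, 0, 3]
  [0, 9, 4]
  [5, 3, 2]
A^⊗2 =
  [0, 5, 4]
  [5, 0, 3]
  [3, 5, 4]

Each entry (A^⊗2)_ij equals the minimum over all length-2 walks i = v_0 → v_1 → … → v_2 = j of Σ_t A[v_t][v_{t+1}]. For example, for (i, j) = (0, 2) we minimise over 3 possible intermediate vertex sequences; the minimum is 4, attained along the walk 0 → 1 → 2.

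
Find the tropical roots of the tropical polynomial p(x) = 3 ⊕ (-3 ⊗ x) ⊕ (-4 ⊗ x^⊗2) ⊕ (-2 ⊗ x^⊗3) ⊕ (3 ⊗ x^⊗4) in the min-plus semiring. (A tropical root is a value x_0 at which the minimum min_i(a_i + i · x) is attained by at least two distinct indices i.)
Roots: {-5, -2, 1, 6}

Each tropical root is a break point of the lower envelope of the lines y = a_i + i · x (there are 5 lines, with slopes 0, 1, ..., 4). Only the lines that attain the minimum somewhere contribute to roots; other lines are dominated. Here the surviving (envelope) indices are i = 4, i = 3, i = 2, i = 1, i = 0.
Intersections between consecutive envelope lines give the roots: for adjacent envelope indices i < j the intersection is x = (a_i − a_j) / (j − i). Reading off the sorted break points: {-5, -2, 1, 6}.
Verification: at each break x_0, at least two indices attain the minimum of min_i(a_i + i · x_0).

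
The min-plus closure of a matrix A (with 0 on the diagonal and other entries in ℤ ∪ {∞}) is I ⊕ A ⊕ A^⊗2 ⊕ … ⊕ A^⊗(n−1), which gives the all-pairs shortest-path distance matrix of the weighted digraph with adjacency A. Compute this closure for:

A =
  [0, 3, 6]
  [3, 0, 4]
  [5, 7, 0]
Closure =
  [0, 3, 6]
  [3, 0, 4]
  [5, 7, 0]

This is the Floyd-Warshall all-pairs shortest-path computation. For each intermediate vertex k = 0, 1, …, 2, update dist[i][j] ← min(dist[i][j], dist[i][k] + dist[k][j]). The final matrix gives, for each (i, j), the minimum total weight of any directed path from i to j (possibly empty when i = j).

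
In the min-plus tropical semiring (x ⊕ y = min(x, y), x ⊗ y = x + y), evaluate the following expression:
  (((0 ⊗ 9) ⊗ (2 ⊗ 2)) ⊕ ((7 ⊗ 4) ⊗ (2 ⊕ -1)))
(((0 ⊗ 9) ⊗ (2 ⊗ 2)) ⊕ ((7 ⊗ 4) ⊗ (2 ⊕ -1))) = 10

Expand innermost to outermost. Recall ⊕ takes the minimum of its arguments and ⊗ takes their sum. Working out the expression (((0 ⊗ 9) ⊗ (2 ⊗ 2)) ⊕ ((7 ⊗ 4) ⊗ (2 ⊕ -1))) gives 10.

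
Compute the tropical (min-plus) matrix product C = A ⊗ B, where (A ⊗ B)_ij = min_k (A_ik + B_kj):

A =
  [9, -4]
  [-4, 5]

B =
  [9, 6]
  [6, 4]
A ⊗ B =
  [2, 0]
  [5, 2]

Apply the min-plus product entry-by-entry:
  C[0][0] = min over k of (A[0][0] + B[0][0] = 9 + 9 = 18, A[0][1] + B[1][0] = -4 + 6 = 2) = 2 (attained at k = 1)
  C[0][1] = min over k of (A[0][0] + B[0][1] = 9 + 6 = 15, A[0][1] + B[1][1] = -4 + 4 = 0) = 0 (attained at k = 1)
  C[1][0] = min over k of (A[1][0] + B[0][0] = -4 + 9 = 5, A[1][1] + B[1][0] = 5 + 6 = 11) = 5 (attained at k = 0)
  C[1][1] = min over k of (A[1][0] + B[0][1] = -4 + 6 = 2, A[1][1] + B[1][1] = 5 + 4 = 9) = 2 (attained at k = 0)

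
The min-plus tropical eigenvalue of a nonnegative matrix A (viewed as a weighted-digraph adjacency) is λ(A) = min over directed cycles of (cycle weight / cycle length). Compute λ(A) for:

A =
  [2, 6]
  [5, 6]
λ(A) = 2

Enumerate directed cycles and compute their means (weight / length). Sample:
  cycle 0 → 0: weight = 2, length = 1, mean = 2/1 ≈ 2.000
  cycle 1 → 1: weight = 6, length = 1, mean = 6/1 ≈ 6.000
  cycle 0 → 1 → 0: weight = 11, length = 2, mean = 11/2 ≈ 5.500
  cycle 1 → 0 → 1: weight = 11, length = 2, mean = 11/2 ≈ 5.500
Minimum mean = 2.000, attained e.g. along the cycle 0 → 0 with weight 2 and length 1. So λ(A) = 2/1 = 2.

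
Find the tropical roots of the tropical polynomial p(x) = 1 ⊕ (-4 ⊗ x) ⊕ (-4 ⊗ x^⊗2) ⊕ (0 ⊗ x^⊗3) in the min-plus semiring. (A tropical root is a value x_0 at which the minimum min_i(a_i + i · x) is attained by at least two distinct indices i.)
Roots: {-4, 0, 5}

Each tropical root is a break point of the lower envelope of the lines y = a_i + i · x (there are 4 lines, with slopes 0, 1, ..., 3). Only the lines that attain the minimum somewhere contribute to roots; other lines are dominated. Here the surviving (envelope) indices are i = 3, i = 2, i = 1, i = 0.
Intersections between consecutive envelope lines give the roots: for adjacent envelope indices i < j the intersection is x = (a_i − a_j) / (j − i). Reading off the sorted break points: {-4, 0, 5}.
Verification: at each break x_0, at least two indices attain the minimum of min_i(a_i + i · x_0).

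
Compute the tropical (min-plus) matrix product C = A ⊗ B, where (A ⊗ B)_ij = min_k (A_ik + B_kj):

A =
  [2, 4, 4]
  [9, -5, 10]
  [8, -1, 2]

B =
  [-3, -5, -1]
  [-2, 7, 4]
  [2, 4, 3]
A ⊗ B =
  [-1, -3, 1]
  [-7, 2, -1]
  [-3, 3, 3]

Apply the min-plus product entry-by-entry:
  C[0][0] = min over k of (A[0][0] + B[0][0] = 2 + -3 = -1, A[0][1] + B[1][0] = 4 + -2 = 2, A[0][2] + B[2][0] = 4 + 2 = 6) = -1 (attained at k = 0)
  C[0][1] = min over k of (A[0][0] + B[0][1] = 2 + -5 = -3, A[0][1] + B[1][1] = 4 + 7 = 11, A[0][2] + B[2][1] = 4 + 4 = 8) = -3 (attained at k = 0)
  C[0][2] = min over k of (A[0][0] + B[0][2] = 2 + -1 = 1, A[0][1] + B[1][2] = 4 + 4 = 8, A[0][2] + B[2][2] = 4 + 3 = 7) = 1 (attained at k = 0)
  C[1][0] = min over k of (A[1][0] + B[0][0] = 9 + -3 = 6, A[1][1] + B[1][0] = -5 + -2 = -7, A[1][2] + B[2][0] = 10 + 2 = 12) = -7 (attained at k = 1)
  C[1][1] = min over k of (A[1][0] + B[0][1] = 9 + -5 = 4, A[1][1] + B[1][1] = -5 + 7 = 2, A[1][2] + B[2][1] = 10 + 4 = 14) = 2 (attained at k = 1)
  C[1][2] = min over k of (A[1][0] + B[0][2] = 9 + -1 = 8, A[1][1] + B[1][2] = -5 + 4 = -1, A[1][2] + B[2][2] = 10 + 3 = 13) = -1 (attained at k = 1)
  C[2][0] = min over k of (A[2][0] + B[0][0] = 8 + -3 = 5, A[2][1] + B[1][0] = -1 + -2 = -3, A[2][2] + B[2][0] = 2 + 2 = 4) = -3 (attained at k = 1)
  C[2][1] = min over k of (A[2][0] + B[0][1] = 8 + -5 = 3, A[2][1] + B[1][1] = -1 + 7 = 6, A[2][2] + B[2][1] = 2 + 4 = 6) = 3 (attained at k = 0)
  C[2][2] = min over k of (A[2][0] + B[0][2] = 8 + -1 = 7, A[2][1] + B[1][2] = -1 + 4 = 3, A[2][2] + B[2][2] = 2 + 3 = 5) = 3 (attained at k = 1)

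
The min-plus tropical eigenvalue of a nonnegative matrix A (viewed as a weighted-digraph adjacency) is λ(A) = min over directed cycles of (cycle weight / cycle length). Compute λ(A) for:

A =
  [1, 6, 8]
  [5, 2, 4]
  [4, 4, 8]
λ(A) = 1

Enumerate directed cycles and compute their means (weight / length). Sample:
  cycle 0 → 0: weight = 1, length = 1, mean = 1/1 ≈ 1.000
  cycle 1 → 1: weight = 2, length = 1, mean = 2/1 ≈ 2.000
  cycle 2 → 2: weight = 8, length = 1, mean = 8/1 ≈ 8.000
  cycle 0 → 1 → 0: weight = 11, length = 2, mean = 11/2 ≈ 5.500
  cycle 0 → 2 → 0: weight = 12, length = 2, mean = 12/2 ≈ 6.000
  cycle 1 → 0 → 1: weight = 11, length = 2, mean = 11/2 ≈ 5.500
Minimum mean = 1.000, attained e.g. along the cycle 0 → 0 with weight 1 and length 1. So λ(A) = 1/1 = 1.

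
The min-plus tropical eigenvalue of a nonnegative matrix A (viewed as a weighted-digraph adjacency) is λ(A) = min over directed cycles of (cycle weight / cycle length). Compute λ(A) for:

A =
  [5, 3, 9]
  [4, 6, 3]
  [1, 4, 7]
λ(A) = 7/3

Enumerate directed cycles and compute their means (weight / length). Sample:
  cycle 0 → 0: weight = 5, length = 1, mean = 5/1 ≈ 5.000
  cycle 1 → 1: weight = 6, length = 1, mean = 6/1 ≈ 6.000
  cycle 2 → 2: weight = 7, length = 1, mean = 7/1 ≈ 7.000
  cycle 0 → 1 → 0: weight = 7, length = 2, mean = 7/2 ≈ 3.500
  cycle 0 → 2 → 0: weight = 10, length = 2, mean = 10/2 ≈ 5.000
  cycle 1 → 0 → 1: weight = 7, length = 2, mean = 7/2 ≈ 3.500
Minimum mean = 2.333, attained e.g. along the cycle 0 → 1 → 2 → 0 with weight 7 and length 3. So λ(A) = 7/3 = 7/3.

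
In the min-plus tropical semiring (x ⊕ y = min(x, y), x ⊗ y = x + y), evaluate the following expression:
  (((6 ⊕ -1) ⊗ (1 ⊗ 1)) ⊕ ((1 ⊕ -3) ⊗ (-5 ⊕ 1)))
(((6 ⊕ -1) ⊗ (1 ⊗ 1)) ⊕ ((1 ⊕ -3) ⊗ (-5 ⊕ 1))) = -8

Expand innermost to outermost. Recall ⊕ takes the minimum of its arguments and ⊗ takes their sum. Working out the expression (((6 ⊕ -1) ⊗ (1 ⊗ 1)) ⊕ ((1 ⊕ -3) ⊗ (-5 ⊕ 1))) gives -8.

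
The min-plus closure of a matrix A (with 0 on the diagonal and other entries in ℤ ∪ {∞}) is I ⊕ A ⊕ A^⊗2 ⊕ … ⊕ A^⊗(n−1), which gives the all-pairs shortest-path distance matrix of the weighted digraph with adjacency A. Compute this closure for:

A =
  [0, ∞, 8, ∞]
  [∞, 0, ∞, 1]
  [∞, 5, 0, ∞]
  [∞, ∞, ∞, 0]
Closure =
  [0, 13, 8, 14]
  [∞, 0, ∞, 1]
  [∞, 5, 0, 6]
  [∞, ∞, ∞, 0]

This is the Floyd-Warshall all-pairs shortest-path computation. For each intermediate vertex k = 0, 1, …, 3, update dist[i][j] ← min(dist[i][j], dist[i][k] + dist[k][j]). The final matrix gives, for each (i, j), the minimum total weight of any directed path from i to j (possibly empty when i = j).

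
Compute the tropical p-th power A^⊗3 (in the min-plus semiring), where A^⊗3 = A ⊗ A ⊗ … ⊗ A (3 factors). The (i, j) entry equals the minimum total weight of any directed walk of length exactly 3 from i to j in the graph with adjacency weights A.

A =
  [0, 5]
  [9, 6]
A^⊗3 =
  [0, 5]
  [9, 14]

Each entry (A^⊗3)_ij equals the minimum over all length-3 walks i = v_0 → v_1 → … → v_3 = j of Σ_t A[v_t][v_{t+1}]. For example, for (i, j) = (0, 1) we minimise over 4 possible intermediate vertex sequences; the minimum is 5, attained along the walk 0 → 0 → 0 → 1.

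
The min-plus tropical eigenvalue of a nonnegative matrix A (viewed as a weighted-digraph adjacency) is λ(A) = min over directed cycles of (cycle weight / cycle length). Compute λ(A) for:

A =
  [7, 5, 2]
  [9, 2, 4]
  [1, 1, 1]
λ(A) = 1

Enumerate directed cycles and compute their means (weight / length). Sample:
  cycle 0 → 0: weight = 7, length = 1, mean = 7/1 ≈ 7.000
  cycle 1 → 1: weight = 2, length = 1, mean = 2/1 ≈ 2.000
  cycle 2 → 2: weight = 1, length = 1, mean = 1/1 ≈ 1.000
  cycle 0 → 1 → 0: weight = 14, length = 2, mean = 14/2 ≈ 7.000
  cycle 0 → 2 → 0: weight = 3, length = 2, mean = 3/2 ≈ 1.500
  cycle 1 → 0 → 1: weight = 14, length = 2, mean = 14/2 ≈ 7.000
Minimum mean = 1.000, attained e.g. along the cycle 2 → 2 with weight 1 and length 1. So λ(A) = 1/1 = 1.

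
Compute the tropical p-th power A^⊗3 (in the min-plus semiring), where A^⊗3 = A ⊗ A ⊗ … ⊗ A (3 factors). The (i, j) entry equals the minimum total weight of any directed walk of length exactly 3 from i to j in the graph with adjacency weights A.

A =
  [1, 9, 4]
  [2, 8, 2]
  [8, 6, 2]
A^⊗3 =
  [3, 11, 6]
  [4, 10, 6]
  [9, 10, 6]

Each entry (A^⊗3)_ij equals the minimum over all length-3 walks i = v_0 → v_1 → … → v_3 = j of Σ_t A[v_t][v_{t+1}]. For example, for (i, j) = (0, 2) we minimise over 9 possible intermediate vertex sequences; the minimum is 6, attained along the walk 0 → 0 → 0 → 2.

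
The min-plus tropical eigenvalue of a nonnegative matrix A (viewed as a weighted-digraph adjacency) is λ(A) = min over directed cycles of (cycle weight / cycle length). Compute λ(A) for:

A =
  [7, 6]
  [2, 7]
λ(A) = 4

Enumerate directed cycles and compute their means (weight / length). Sample:
  cycle 0 → 0: weight = 7, length = 1, mean = 7/1 ≈ 7.000
  cycle 1 → 1: weight = 7, length = 1, mean = 7/1 ≈ 7.000
  cycle 0 → 1 → 0: weight = 8, length = 2, mean = 8/2 ≈ 4.000
  cycle 1 → 0 → 1: weight = 8, length = 2, mean = 8/2 ≈ 4.000
Minimum mean = 4.000, attained e.g. along the cycle 0 → 1 → 0 with weight 8 and length 2. So λ(A) = 8/2 = 4.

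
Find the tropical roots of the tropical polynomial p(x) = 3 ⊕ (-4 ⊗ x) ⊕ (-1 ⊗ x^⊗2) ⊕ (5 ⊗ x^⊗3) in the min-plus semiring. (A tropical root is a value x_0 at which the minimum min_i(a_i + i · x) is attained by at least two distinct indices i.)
Roots: {-6, -3, 7}

Each tropical root is a break point of the lower envelope of the lines y = a_i + i · x (there are 4 lines, with slopes 0, 1, ..., 3). Only the lines that attain the minimum somewhere contribute to roots; other lines are dominated. Here the surviving (envelope) indices are i = 3, i = 2, i = 1, i = 0.
Intersections between consecutive envelope lines give the roots: for adjacent envelope indices i < j the intersection is x = (a_i − a_j) / (j − i). Reading off the sorted break points: {-6, -3, 7}.
Verification: at each break x_0, at least two indices attain the minimum of min_i(a_i + i · x_0).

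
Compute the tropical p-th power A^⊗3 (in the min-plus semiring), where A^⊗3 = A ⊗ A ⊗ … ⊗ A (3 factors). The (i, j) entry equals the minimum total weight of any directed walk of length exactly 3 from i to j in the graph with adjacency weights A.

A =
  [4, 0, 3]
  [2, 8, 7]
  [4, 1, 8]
A^⊗3 =
  [6, 2, 5]
  [4, 6, 9]
  [6, 3, 6]

Each entry (A^⊗3)_ij equals the minimum over all length-3 walks i = v_0 → v_1 → … → v_3 = j of Σ_t A[v_t][v_{t+1}]. For example, for (i, j) = (0, 2) we minimise over 9 possible intermediate vertex sequences; the minimum is 5, attained along the walk 0 → 1 → 0 → 2.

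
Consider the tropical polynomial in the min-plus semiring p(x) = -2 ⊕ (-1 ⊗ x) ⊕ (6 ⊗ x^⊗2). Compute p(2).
p(2) = -2

A tropical monomial a ⊗ x^⊗i evaluates to a + i · x. Evaluating each term at x = 2:
  Term 0 contributes -2 + 0 · 2 = -2
  Term 1 contributes -1 + 1 · 2 = 1
  Term 2 contributes 6 + 2 · 2 = 10
p(2) = ⊕ of these = min[-2, 1, 10] = -2.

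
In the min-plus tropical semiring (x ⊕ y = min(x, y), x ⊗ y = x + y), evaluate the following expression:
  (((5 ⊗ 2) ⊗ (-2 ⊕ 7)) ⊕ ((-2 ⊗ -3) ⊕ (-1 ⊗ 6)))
(((5 ⊗ 2) ⊗ (-2 ⊕ 7)) ⊕ ((-2 ⊗ -3) ⊕ (-1 ⊗ 6))) = -5

Expand innermost to outermost. Recall ⊕ takes the minimum of its arguments and ⊗ takes their sum. Working out the expression (((5 ⊗ 2) ⊗ (-2 ⊕ 7)) ⊕ ((-2 ⊗ -3) ⊕ (-1 ⊗ 6))) gives -5.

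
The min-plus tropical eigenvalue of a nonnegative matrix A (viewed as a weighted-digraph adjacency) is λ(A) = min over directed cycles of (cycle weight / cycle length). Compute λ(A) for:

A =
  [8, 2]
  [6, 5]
λ(A) = 4

Enumerate directed cycles and compute their means (weight / length). Sample:
  cycle 0 → 0: weight = 8, length = 1, mean = 8/1 ≈ 8.000
  cycle 1 → 1: weight = 5, length = 1, mean = 5/1 ≈ 5.000
  cycle 0 → 1 → 0: weight = 8, length = 2, mean = 8/2 ≈ 4.000
  cycle 1 → 0 → 1: weight = 8, length = 2, mean = 8/2 ≈ 4.000
Minimum mean = 4.000, attained e.g. along the cycle 0 → 1 → 0 with weight 8 and length 2. So λ(A) = 8/2 = 4.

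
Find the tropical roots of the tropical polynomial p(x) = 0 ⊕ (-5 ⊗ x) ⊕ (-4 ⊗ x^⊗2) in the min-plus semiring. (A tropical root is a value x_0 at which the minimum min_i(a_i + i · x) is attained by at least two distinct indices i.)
Roots: {-1, 5}

Each tropical root is a break point of the lower envelope of the lines y = a_i + i · x (there are 3 lines, with slopes 0, 1, ..., 2). Only the lines that attain the minimum somewhere contribute to roots; other lines are dominated. Here the surviving (envelope) indices are i = 2, i = 1, i = 0.
Intersections between consecutive envelope lines give the roots: for adjacent envelope indices i < j the intersection is x = (a_i − a_j) / (j − i). Reading off the sorted break points: {-1, 5}.
Verification: at each break x_0, at least two indices attain the minimum of min_i(a_i + i · x_0).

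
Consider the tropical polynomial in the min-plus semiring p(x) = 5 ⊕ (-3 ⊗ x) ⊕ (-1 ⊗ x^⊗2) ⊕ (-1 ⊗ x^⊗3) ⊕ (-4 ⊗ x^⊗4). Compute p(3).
p(3) = 0

A tropical monomial a ⊗ x^⊗i evaluates to a + i · x. Evaluating each term at x = 3:
  Term 0 contributes 5 + 0 · 3 = 5
  Term 1 contributes -3 + 1 · 3 = 0
  Term 2 contributes -1 + 2 · 3 = 5
  Term 3 contributes -1 + 3 · 3 = 8
  Term 4 contributes -4 + 4 · 3 = 8
p(3) = ⊕ of these = min[5, 0, 5, 8, 8] = 0.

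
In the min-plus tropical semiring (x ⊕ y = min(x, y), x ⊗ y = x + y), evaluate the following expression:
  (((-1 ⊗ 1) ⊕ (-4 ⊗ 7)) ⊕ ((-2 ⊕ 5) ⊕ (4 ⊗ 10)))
(((-1 ⊗ 1) ⊕ (-4 ⊗ 7)) ⊕ ((-2 ⊕ 5) ⊕ (4 ⊗ 10))) = -2

Expand innermost to outermost. Recall ⊕ takes the minimum of its arguments and ⊗ takes their sum. Working out the expression (((-1 ⊗ 1) ⊕ (-4 ⊗ 7)) ⊕ ((-2 ⊕ 5) ⊕ (4 ⊗ 10))) gives -2.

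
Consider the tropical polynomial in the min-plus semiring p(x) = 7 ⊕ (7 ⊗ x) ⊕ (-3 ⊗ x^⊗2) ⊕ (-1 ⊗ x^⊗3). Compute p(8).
p(8) = 7

A tropical monomial a ⊗ x^⊗i evaluates to a + i · x. Evaluating each term at x = 8:
  Term 0 contributes 7 + 0 · 8 = 7
  Term 1 contributes 7 + 1 · 8 = 15
  Term 2 contributes -3 + 2 · 8 = 13
  Term 3 contributes -1 + 3 · 8 = 23
p(8) = ⊕ of these = min[7, 15, 13, 23] = 7.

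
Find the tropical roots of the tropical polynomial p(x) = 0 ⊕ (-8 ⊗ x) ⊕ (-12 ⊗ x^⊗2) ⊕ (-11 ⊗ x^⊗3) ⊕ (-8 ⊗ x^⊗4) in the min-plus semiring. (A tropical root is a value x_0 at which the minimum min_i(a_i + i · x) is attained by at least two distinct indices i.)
Roots: {-3, -1, 4, 8}

Each tropical root is a break point of the lower envelope of the lines y = a_i + i · x (there are 5 lines, with slopes 0, 1, ..., 4). Only the lines that attain the minimum somewhere contribute to roots; other lines are dominated. Here the surviving (envelope) indices are i = 4, i = 3, i = 2, i = 1, i = 0.
Intersections between consecutive envelope lines give the roots: for adjacent envelope indices i < j the intersection is x = (a_i − a_j) / (j − i). Reading off the sorted break points: {-3, -1, 4, 8}.
Verification: at each break x_0, at least two indices attain the minimum of min_i(a_i + i · x_0).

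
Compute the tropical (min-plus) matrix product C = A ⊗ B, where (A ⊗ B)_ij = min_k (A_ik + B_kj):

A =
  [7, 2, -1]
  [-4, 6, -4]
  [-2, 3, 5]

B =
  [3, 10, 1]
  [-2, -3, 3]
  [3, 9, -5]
A ⊗ B =
  [0, -1, -6]
  [-1, 3, -9]
  [1, 0, -1]

Apply the min-plus product entry-by-entry:
  C[0][0] = min over k of (A[0][0] + B[0][0] = 7 + 3 = 10, A[0][1] + B[1][0] = 2 + -2 = 0, A[0][2] + B[2][0] = -1 + 3 = 2) = 0 (attained at k = 1)
  C[0][1] = min over k of (A[0][0] + B[0][1] = 7 + 10 = 17, A[0][1] + B[1][1] = 2 + -3 = -1, A[0][2] + B[2][1] = -1 + 9 = 8) = -1 (attained at k = 1)
  C[0][2] = min over k of (A[0][0] + B[0][2] = 7 + 1 = 8, A[0][1] + B[1][2] = 2 + 3 = 5, A[0][2] + B[2][2] = -1 + -5 = -6) = -6 (attained at k = 2)
  C[1][0] = min over k of (A[1][0] + B[0][0] = -4 + 3 = -1, A[1][1] + B[1][0] = 6 + -2 = 4, A[1][2] + B[2][0] = -4 + 3 = -1) = -1 (attained at k = 0)
  C[1][1] = min over k of (A[1][0] + B[0][1] = -4 + 10 = 6, A[1][1] + B[1][1] = 6 + -3 = 3, A[1][2] + B[2][1] = -4 + 9 = 5) = 3 (attained at k = 1)
  C[1][2] = min over k of (A[1][0] + B[0][2] = -4 + 1 = -3, A[1][1] + B[1][2] = 6 + 3 = 9, A[1][2] + B[2][2] = -4 + -5 = -9) = -9 (attained at k = 2)
  C[2][0] = min over k of (A[2][0] + B[0][0] = -2 + 3 = 1, A[2][1] + B[1][0] = 3 + -2 = 1, A[2][2] + B[2][0] = 5 + 3 = 8) = 1 (attained at k = 0)
  C[2][1] = min over k of (A[2][0] + B[0][1] = -2 + 10 = 8, A[2][1] + B[1][1] = 3 + -3 = 0, A[2][2] + B[2][1] = 5 + 9 = 14) = 0 (attained at k = 1)
  C[2][2] = min over k of (A[2][0] + B[0][2] = -2 + 1 = -1, A[2][1] + B[1][2] = 3 + 3 = 6, A[2][2] + B[2][2] = 5 + -5 = 0) = -1 (attained at k = 0)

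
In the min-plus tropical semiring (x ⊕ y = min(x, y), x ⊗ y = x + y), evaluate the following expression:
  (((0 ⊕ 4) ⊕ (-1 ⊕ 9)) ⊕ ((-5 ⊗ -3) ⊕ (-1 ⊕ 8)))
(((0 ⊕ 4) ⊕ (-1 ⊕ 9)) ⊕ ((-5 ⊗ -3) ⊕ (-1 ⊕ 8))) = -8

Expand innermost to outermost. Recall ⊕ takes the minimum of its arguments and ⊗ takes their sum. Working out the expression (((0 ⊕ 4) ⊕ (-1 ⊕ 9)) ⊕ ((-5 ⊗ -3) ⊕ (-1 ⊕ 8))) gives -8.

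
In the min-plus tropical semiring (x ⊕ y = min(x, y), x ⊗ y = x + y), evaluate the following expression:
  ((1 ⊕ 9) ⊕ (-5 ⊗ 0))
((1 ⊕ 9) ⊕ (-5 ⊗ 0)) = -5

Expand innermost to outermost. Recall ⊕ takes the minimum of its arguments and ⊗ takes their sum. Working out the expression ((1 ⊕ 9) ⊕ (-5 ⊗ 0)) gives -5.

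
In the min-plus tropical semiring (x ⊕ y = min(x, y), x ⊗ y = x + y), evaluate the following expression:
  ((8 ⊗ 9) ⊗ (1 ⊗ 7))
((8 ⊗ 9) ⊗ (1 ⊗ 7)) = 25

Expand innermost to outermost. Recall ⊕ takes the minimum of its arguments and ⊗ takes their sum. Working out the expression ((8 ⊗ 9) ⊗ (1 ⊗ 7)) gives 25.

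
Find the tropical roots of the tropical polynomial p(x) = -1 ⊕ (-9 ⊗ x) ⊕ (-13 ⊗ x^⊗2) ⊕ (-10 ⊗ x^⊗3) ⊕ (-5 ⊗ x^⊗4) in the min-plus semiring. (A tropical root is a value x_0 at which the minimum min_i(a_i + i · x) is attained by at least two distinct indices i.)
Roots: {-5, -3, 4, 8}

Each tropical root is a break point of the lower envelope of the lines y = a_i + i · x (there are 5 lines, with slopes 0, 1, ..., 4). Only the lines that attain the minimum somewhere contribute to roots; other lines are dominated. Here the surviving (envelope) indices are i = 4, i = 3, i = 2, i = 1, i = 0.
Intersections between consecutive envelope lines give the roots: for adjacent envelope indices i < j the intersection is x = (a_i − a_j) / (j − i). Reading off the sorted break points: {-5, -3, 4, 8}.
Verification: at each break x_0, at least two indices attain the minimum of min_i(a_i + i · x_0).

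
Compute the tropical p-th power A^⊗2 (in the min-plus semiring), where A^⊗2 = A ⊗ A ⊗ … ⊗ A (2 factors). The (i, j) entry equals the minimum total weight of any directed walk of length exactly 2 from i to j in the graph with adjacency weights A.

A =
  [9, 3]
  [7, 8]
A^⊗2 =
  [10, 11]
  [15, 10]

Each entry (A^⊗2)_ij equals the minimum over all length-2 walks i = v_0 → v_1 → … → v_2 = j of Σ_t A[v_t][v_{t+1}]. For example, for (i, j) = (0, 1) we minimise over 2 possible intermediate vertex sequences; the minimum is 11, attained along the walk 0 → 1 → 1.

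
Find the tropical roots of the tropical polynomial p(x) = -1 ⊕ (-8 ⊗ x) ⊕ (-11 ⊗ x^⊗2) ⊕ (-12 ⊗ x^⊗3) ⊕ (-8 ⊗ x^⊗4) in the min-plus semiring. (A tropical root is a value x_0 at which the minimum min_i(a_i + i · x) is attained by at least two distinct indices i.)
Roots: {-4, 1, 3, 7}

Each tropical root is a break point of the lower envelope of the lines y = a_i + i · x (there are 5 lines, with slopes 0, 1, ..., 4). Only the lines that attain the minimum somewhere contribute to roots; other lines are dominated. Here the surviving (envelope) indices are i = 4, i = 3, i = 2, i = 1, i = 0.
Intersections between consecutive envelope lines give the roots: for adjacent envelope indices i < j the intersection is x = (a_i − a_j) / (j − i). Reading off the sorted break points: {-4, 1, 3, 7}.
Verification: at each break x_0, at least two indices attain the minimum of min_i(a_i + i · x_0).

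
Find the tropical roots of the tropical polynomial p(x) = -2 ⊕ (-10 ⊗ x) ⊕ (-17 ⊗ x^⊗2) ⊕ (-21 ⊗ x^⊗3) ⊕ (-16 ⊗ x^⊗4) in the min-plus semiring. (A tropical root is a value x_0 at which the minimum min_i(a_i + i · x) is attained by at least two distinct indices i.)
Roots: {-5, 4, 7, 8}

Each tropical root is a break point of the lower envelope of the lines y = a_i + i · x (there are 5 lines, with slopes 0, 1, ..., 4). Only the lines that attain the minimum somewhere contribute to roots; other lines are dominated. Here the surviving (envelope) indices are i = 4, i = 3, i = 2, i = 1, i = 0.
Intersections between consecutive envelope lines give the roots: for adjacent envelope indices i < j the intersection is x = (a_i − a_j) / (j − i). Reading off the sorted break points: {-5, 4, 7, 8}.
Verification: at each break x_0, at least two indices attain the minimum of min_i(a_i + i · x_0).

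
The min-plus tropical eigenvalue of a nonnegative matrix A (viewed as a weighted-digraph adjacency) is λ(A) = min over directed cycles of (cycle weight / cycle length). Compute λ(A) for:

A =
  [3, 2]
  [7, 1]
λ(A) = 1

Enumerate directed cycles and compute their means (weight / length). Sample:
  cycle 0 → 0: weight = 3, length = 1, mean = 3/1 ≈ 3.000
  cycle 1 → 1: weight = 1, length = 1, mean = 1/1 ≈ 1.000
  cycle 0 → 1 → 0: weight = 9, length = 2, mean = 9/2 ≈ 4.500
  cycle 1 → 0 → 1: weight = 9, length = 2, mean = 9/2 ≈ 4.500
Minimum mean = 1.000, attained e.g. along the cycle 1 → 1 with weight 1 and length 1. So λ(A) = 1/1 = 1.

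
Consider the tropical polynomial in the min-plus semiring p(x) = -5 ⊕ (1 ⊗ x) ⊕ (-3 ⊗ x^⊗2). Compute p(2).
p(2) = -5

A tropical monomial a ⊗ x^⊗i evaluates to a + i · x. Evaluating each term at x = 2:
  Term 0 contributes -5 + 0 · 2 = -5
  Term 1 contributes 1 + 1 · 2 = 3
  Term 2 contributes -3 + 2 · 2 = 1
p(2) = ⊕ of these = min[-5, 3, 1] = -5.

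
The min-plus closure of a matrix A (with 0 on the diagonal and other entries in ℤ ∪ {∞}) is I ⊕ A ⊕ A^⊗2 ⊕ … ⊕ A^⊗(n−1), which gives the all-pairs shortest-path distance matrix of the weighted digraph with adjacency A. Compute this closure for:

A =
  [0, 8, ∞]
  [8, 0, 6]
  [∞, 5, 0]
Closure =
  [0, 8, 14]
  [8, 0, 6]
  [13, 5, 0]

This is the Floyd-Warshall all-pairs shortest-path computation. For each intermediate vertex k = 0, 1, …, 2, update dist[i][j] ← min(dist[i][j], dist[i][k] + dist[k][j]). The final matrix gives, for each (i, j), the minimum total weight of any directed path from i to j (possibly empty when i = j).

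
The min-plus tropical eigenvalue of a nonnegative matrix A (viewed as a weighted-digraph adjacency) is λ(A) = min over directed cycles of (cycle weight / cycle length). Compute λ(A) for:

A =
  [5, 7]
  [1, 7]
λ(A) = 4

Enumerate directed cycles and compute their means (weight / length). Sample:
  cycle 0 → 0: weight = 5, length = 1, mean = 5/1 ≈ 5.000
  cycle 1 → 1: weight = 7, length = 1, mean = 7/1 ≈ 7.000
  cycle 0 → 1 → 0: weight = 8, length = 2, mean = 8/2 ≈ 4.000
  cycle 1 → 0 → 1: weight = 8, length = 2, mean = 8/2 ≈ 4.000
Minimum mean = 4.000, attained e.g. along the cycle 0 → 1 → 0 with weight 8 and length 2. So λ(A) = 8/2 = 4.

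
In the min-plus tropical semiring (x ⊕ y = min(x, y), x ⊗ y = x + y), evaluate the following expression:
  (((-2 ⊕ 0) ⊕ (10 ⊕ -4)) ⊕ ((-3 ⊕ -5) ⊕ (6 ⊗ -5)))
(((-2 ⊕ 0) ⊕ (10 ⊕ -4)) ⊕ ((-3 ⊕ -5) ⊕ (6 ⊗ -5))) = -5

Expand innermost to outermost. Recall ⊕ takes the minimum of its arguments and ⊗ takes their sum. Working out the expression (((-2 ⊕ 0) ⊕ (10 ⊕ -4)) ⊕ ((-3 ⊕ -5) ⊕ (6 ⊗ -5))) gives -5.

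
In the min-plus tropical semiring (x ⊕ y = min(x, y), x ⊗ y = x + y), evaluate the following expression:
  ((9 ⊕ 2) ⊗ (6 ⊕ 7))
((9 ⊕ 2) ⊗ (6 ⊕ 7)) = 8

Expand innermost to outermost. Recall ⊕ takes the minimum of its arguments and ⊗ takes their sum. Working out the expression ((9 ⊕ 2) ⊗ (6 ⊕ 7)) gives 8.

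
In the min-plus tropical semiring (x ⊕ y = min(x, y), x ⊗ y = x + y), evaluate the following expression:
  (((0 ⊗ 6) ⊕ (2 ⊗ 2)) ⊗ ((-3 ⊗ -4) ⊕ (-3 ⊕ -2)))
(((0 ⊗ 6) ⊕ (2 ⊗ 2)) ⊗ ((-3 ⊗ -4) ⊕ (-3 ⊕ -2))) = -3

Expand innermost to outermost. Recall ⊕ takes the minimum of its arguments and ⊗ takes their sum. Working out the expression (((0 ⊗ 6) ⊕ (2 ⊗ 2)) ⊗ ((-3 ⊗ -4) ⊕ (-3 ⊕ -2))) gives -3.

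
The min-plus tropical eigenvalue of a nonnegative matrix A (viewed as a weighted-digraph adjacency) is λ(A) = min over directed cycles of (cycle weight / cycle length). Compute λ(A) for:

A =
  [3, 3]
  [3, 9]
λ(A) = 3

Enumerate directed cycles and compute their means (weight / length). Sample:
  cycle 0 → 0: weight = 3, length = 1, mean = 3/1 ≈ 3.000
  cycle 1 → 1: weight = 9, length = 1, mean = 9/1 ≈ 9.000
  cycle 0 → 1 → 0: weight = 6, length = 2, mean = 6/2 ≈ 3.000
  cycle 1 → 0 → 1: weight = 6, length = 2, mean = 6/2 ≈ 3.000
Minimum mean = 3.000, attained e.g. along the cycle 0 → 0 with weight 3 and length 1. So λ(A) = 3/1 = 3.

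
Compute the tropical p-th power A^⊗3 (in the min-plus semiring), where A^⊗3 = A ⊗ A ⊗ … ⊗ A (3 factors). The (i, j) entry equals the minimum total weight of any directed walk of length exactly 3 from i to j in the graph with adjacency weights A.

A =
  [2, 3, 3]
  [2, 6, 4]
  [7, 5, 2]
A^⊗3 =
  [6, 7, 7]
  [6, 7, 7]
  [9, 9, 6]

Each entry (A^⊗3)_ij equals the minimum over all length-3 walks i = v_0 → v_1 → … → v_3 = j of Σ_t A[v_t][v_{t+1}]. For example, for (i, j) = (0, 2) we minimise over 9 possible intermediate vertex sequences; the minimum is 7, attained along the walk 0 → 0 → 0 → 2.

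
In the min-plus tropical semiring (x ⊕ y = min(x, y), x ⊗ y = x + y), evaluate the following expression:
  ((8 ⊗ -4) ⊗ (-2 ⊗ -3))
((8 ⊗ -4) ⊗ (-2 ⊗ -3)) = -1

Expand innermost to outermost. Recall ⊕ takes the minimum of its arguments and ⊗ takes their sum. Working out the expression ((8 ⊗ -4) ⊗ (-2 ⊗ -3)) gives -1.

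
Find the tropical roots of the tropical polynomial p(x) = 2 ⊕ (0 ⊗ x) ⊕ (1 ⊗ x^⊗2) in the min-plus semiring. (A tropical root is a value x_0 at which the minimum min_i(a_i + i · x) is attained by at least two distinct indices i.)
Roots: {-1, 2}

Each tropical root is a break point of the lower envelope of the lines y = a_i + i · x (there are 3 lines, with slopes 0, 1, ..., 2). Only the lines that attain the minimum somewhere contribute to roots; other lines are dominated. Here the surviving (envelope) indices are i = 2, i = 1, i = 0.
Intersections between consecutive envelope lines give the roots: for adjacent envelope indices i < j the intersection is x = (a_i − a_j) / (j − i). Reading off the sorted break points: {-1, 2}.
Verification: at each break x_0, at least two indices attain the minimum of min_i(a_i + i · x_0).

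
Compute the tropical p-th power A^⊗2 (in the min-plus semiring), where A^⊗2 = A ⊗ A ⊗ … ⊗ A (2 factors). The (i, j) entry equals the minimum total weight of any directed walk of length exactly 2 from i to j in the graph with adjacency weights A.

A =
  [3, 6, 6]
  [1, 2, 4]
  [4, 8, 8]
A^⊗2 =
  [6, 8, 9]
  [3, 4, 6]
  [7, 10, 10]

Each entry (A^⊗2)_ij equals the minimum over all length-2 walks i = v_0 → v_1 → … → v_2 = j of Σ_t A[v_t][v_{t+1}]. For example, for (i, j) = (0, 2) we minimise over 3 possible intermediate vertex sequences; the minimum is 9, attained along the walk 0 → 0 → 2.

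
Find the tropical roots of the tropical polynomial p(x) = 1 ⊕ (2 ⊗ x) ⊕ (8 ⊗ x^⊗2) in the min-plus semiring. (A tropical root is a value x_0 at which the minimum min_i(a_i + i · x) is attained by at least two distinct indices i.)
Roots: {-6, -1}

Each tropical root is a break point of the lower envelope of the lines y = a_i + i · x (there are 3 lines, with slopes 0, 1, ..., 2). Only the lines that attain the minimum somewhere contribute to roots; other lines are dominated. Here the surviving (envelope) indices are i = 2, i = 1, i = 0.
Intersections between consecutive envelope lines give the roots: for adjacent envelope indices i < j the intersection is x = (a_i − a_j) / (j − i). Reading off the sorted break points: {-6, -1}.
Verification: at each break x_0, at least two indices attain the minimum of min_i(a_i + i · x_0).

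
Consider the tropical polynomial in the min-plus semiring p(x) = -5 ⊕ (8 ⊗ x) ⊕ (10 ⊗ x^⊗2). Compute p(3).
p(3) = -5

A tropical monomial a ⊗ x^⊗i evaluates to a + i · x. Evaluating each term at x = 3:
  Term 0 contributes -5 + 0 · 3 = -5
  Term 1 contributes 8 + 1 · 3 = 11
  Term 2 contributes 10 + 2 · 3 = 16
p(3) = ⊕ of these = min[-5, 11, 16] = -5.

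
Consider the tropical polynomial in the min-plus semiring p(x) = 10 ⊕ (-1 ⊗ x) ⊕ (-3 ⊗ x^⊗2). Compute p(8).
p(8) = 7

A tropical monomial a ⊗ x^⊗i evaluates to a + i · x. Evaluating each term at x = 8:
  Term 0 contributes 10 + 0 · 8 = 10
  Term 1 contributes -1 + 1 · 8 = 7
  Term 2 contributes -3 + 2 · 8 = 13
p(8) = ⊕ of these = min[10, 7, 13] = 7.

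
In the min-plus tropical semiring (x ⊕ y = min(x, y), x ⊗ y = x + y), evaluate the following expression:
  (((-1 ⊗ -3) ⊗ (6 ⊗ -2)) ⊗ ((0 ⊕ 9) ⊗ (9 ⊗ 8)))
(((-1 ⊗ -3) ⊗ (6 ⊗ -2)) ⊗ ((0 ⊕ 9) ⊗ (9 ⊗ 8))) = 17

Expand innermost to outermost. Recall ⊕ takes the minimum of its arguments and ⊗ takes their sum. Working out the expression (((-1 ⊗ -3) ⊗ (6 ⊗ -2)) ⊗ ((0 ⊕ 9) ⊗ (9 ⊗ 8))) gives 17.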